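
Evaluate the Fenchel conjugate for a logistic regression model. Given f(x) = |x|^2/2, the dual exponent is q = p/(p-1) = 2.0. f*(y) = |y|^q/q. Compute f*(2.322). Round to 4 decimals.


The conjugate exponent q satisfies 1/p + 1/q = 1.
p = 2, so q = 2/(2 - 1) = 2.0
|y|^q = 2.322^2.0 = 5.3917
f*(2.322) = 5.3917 / 2.0 = 2.6958


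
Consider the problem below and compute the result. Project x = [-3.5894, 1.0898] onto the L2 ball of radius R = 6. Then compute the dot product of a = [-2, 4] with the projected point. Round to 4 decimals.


Step 1: Compute ||x|| (intermediates to 6 decimals).
||x|| = sqrt((-3.5894)^2 + 1.0898^2) = 3.751194
Step 2: Project.
Since ||x|| <= R, proj = x (no scaling needed).
proj(x) = [-3.5894, 1.0898]
Step 3: Dot product.
a^T * proj(x) = -2*(-3.5894) + 4*1.0898 = 11.538


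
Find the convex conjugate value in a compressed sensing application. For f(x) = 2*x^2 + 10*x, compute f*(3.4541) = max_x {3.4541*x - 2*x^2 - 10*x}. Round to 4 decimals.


f*(y) = sup_x {y*x - a*x^2 - b*x} = sup_x {(y-b)*x - a*x^2}
FOC: (y - b) - 2a*x = 0 => x* = (y - b)/(2a)
x* = (3.4541 - 10)/(2*2) = -1.6365
f*(3.4541) = (y-b)^2/(4a) = (3.4541 - 10)^2/(4*2)
= 42.8488/8 = 5.3561


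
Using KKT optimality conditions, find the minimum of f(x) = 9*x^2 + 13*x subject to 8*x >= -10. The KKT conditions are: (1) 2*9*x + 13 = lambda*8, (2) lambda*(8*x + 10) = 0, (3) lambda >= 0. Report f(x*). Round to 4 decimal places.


Step 1: Try lambda = 0 (constraint inactive).
Stationarity: 2*9*x + 13 = 0
x* = -13/(2*9) = -13/18 = -0.7222 (rounded; the exact value -13/18 is used below)
Check constraint: 8*-0.7222 = -5.7776 >= -10 -- satisfied.
Step 2: Compute optimal value.
f(x*) = 9*(-13/18)^2 + 13*(-13/18) = -4.6944


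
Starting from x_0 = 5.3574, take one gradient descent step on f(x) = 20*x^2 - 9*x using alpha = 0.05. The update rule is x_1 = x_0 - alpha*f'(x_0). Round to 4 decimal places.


We compute the gradient at x_0 and apply the update.
f'(x) = 40*x - 9
f'(5.3574) = 40*5.3574 - 9 = 205.296
x_1 = 5.3574 - 0.05*205.296 = -4.9074


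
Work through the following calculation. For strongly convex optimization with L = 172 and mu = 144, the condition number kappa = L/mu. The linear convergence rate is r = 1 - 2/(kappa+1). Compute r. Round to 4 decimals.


Step 1: Compute the condition number.
kappa = L/mu = 172/144 = 1.1944
Step 2: Compute the convergence rate.
r = 1 - 2/(kappa + 1) = 1 - 2*mu/(L + mu) = (L - mu)/(L + mu) = 28/316 = 0.0886


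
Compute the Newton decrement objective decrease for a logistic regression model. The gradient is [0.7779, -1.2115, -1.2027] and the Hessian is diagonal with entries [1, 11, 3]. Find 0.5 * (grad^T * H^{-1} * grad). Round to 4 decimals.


Step 1: H is diagonal, so H^(-1) * g = [0.7779, -0.1101, -0.4009].
Step 2: g^T H^(-1) g = sum_i g_i^2 / H_ii
  = (0.7779)^2/1 + (-1.2115)^2/11 + (-1.2027)^2/3
  = 0.6051 + 0.1334 + 0.4822 = 1.2207
Step 3: Objective decrease = 0.5 * g^T H^(-1) g = 0.6104


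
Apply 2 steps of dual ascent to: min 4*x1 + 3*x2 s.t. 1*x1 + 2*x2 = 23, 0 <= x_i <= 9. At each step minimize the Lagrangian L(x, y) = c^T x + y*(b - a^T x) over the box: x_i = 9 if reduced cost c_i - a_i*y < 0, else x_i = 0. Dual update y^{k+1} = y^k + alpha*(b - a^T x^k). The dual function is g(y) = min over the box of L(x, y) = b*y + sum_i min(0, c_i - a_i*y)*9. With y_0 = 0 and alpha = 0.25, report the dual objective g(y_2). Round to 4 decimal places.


Dual ascent for LP: min 4*x1 + 3*x2, 1*x1 + 2*x2 = 23, 0 <= x_i <= 9
Step 1: y^k = 0.0, reduced costs: (4.0, 3.0)
  x^k = (0.0, 0.0), subgradient = b - a^T x = 23.0
  y^{k+1} = 0.0 + 0.25*23.0 = 5.75
Step 2: y^k = 5.75, reduced costs: (-1.75, -8.5)
  x^k = (9.0, 9.0), subgradient = b - a^T x = -4.0
  y^{k+1} = 5.75 + 0.25*-4.0 = 4.75
Dual objective at y_2 = 4.75: reduced costs (-0.75, -6.5), box minimizer x = (9.0, 9.0)
g(y_2) = b*y + (c1 - a1*y)*x1 + (c2 - a2*y)*x2 = 23*4.75 + (-0.75)*9.0 + (-6.5)*9.0 = 109.25 - 6.75 - 58.5 = 44.0


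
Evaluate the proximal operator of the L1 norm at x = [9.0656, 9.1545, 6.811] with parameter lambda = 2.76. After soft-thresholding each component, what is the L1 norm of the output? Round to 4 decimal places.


Soft-thresholding with lambda = 2.76:
prox(9.0656) = sign(9.0656)*max(|9.0656| - 2.76, 0) = 6.3056
prox(9.1545) = sign(9.1545)*max(|9.1545| - 2.76, 0) = 6.3945
prox(6.811) = sign(6.811)*max(|6.811| - 2.76, 0) = 4.051
prox(x) = [6.3056, 6.3945, 4.051]
||prox(x)||_1 = 6.3056 + 6.3945 + 4.051 = 16.7511


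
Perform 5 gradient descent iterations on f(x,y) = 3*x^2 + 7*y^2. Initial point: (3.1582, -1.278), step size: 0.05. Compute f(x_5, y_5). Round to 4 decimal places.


Gradient descent on f(x,y) = 3*x^2 + 7*y^2.
Starting point: (3.1582, -1.278), alpha = 0.05
Step 1: grad_x = 2*3*3.1582 = 18.9492, grad_y = 2*7*-1.278 = -17.892
  x_1 = 3.1582 - 0.05*18.9492 = 2.2107
  y_1 = -1.278 - 0.05*-17.892 = -0.3834
Step 2: grad_x = 2*3*2.2107 = 13.2644, grad_y = 2*7*-0.3834 = -5.3676
  x_2 = 2.2107 - 0.05*13.2644 = 1.5475
  y_2 = -0.3834 - 0.05*-5.3676 = -0.115
Step 3: grad_x = 2*3*1.5475 = 9.2851, grad_y = 2*7*-0.115 = -1.6103
  x_3 = 1.5475 - 0.05*9.2851 = 1.0833
  y_3 = -0.115 - 0.05*-1.6103 = -0.0345
Step 4: grad_x = 2*3*1.0833 = 6.4996, grad_y = 2*7*-0.0345 = -0.4831
  x_4 = 1.0833 - 0.05*6.4996 = 0.7583
  y_4 = -0.0345 - 0.05*-0.4831 = -0.0104
Step 5: grad_x = 2*3*0.7583 = 4.5497, grad_y = 2*7*-0.0104 = -0.1449
  x_5 = 0.7583 - 0.05*4.5497 = 0.5308
  y_5 = -0.0104 - 0.05*-0.1449 = -0.0031
f(0.5308, -0.0031) = 3*0.5308^2 + 7*(-0.0031)^2 = 0.8453


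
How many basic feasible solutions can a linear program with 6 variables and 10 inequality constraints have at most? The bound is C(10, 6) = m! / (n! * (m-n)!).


Each vertex corresponds to some choice of n active constraints out of m, so the number of vertices is at most C(m, n) = m! / (n!(m-n)!).
m = 10, n = 6
Numerator: 10 * 9 * 8 * 7 * 6 * 5
Denominator: 6! = 720
C(10, 6) = 210


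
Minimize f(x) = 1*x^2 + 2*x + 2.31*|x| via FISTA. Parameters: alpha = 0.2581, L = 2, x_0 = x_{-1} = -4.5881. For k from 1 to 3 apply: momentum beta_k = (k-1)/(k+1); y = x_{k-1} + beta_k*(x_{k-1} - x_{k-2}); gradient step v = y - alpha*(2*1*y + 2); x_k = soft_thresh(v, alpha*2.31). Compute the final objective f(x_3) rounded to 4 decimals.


FISTA on f(x) = 1*x^2 + 2*x + 2.31*|x|
L = 2, alpha = 0.2581
Iteration 1: beta = 0.0, y = -4.5881 + 0.0*(-4.5881 + 4.5881) = -4.5881
  grad(y) = -7.1762, v = y - alpha*grad = -2.7359
  prox(v) = soft_thresh(-2.7359, 0.5962) = -2.1397
Iteration 2: beta = 0.3333, y = -2.1397 + 0.3333*(-2.1397 + 4.5881) = -1.3236
  grad(y) = -0.6472, v = y - alpha*grad = -1.1565
  prox(v) = soft_thresh(-1.1565, 0.5962) = -0.5603
Iteration 3: beta = 0.5, y = -0.5603 + 0.5*(-0.5603 + 2.1397) = 0.2293
  grad(y) = 2.4587, v = y - alpha*grad = -0.4052
  prox(v) = soft_thresh(-0.4052, 0.5962) = 0.0
f(x_3) = 1*0.0^2 + 2*0.0 + 2.31*|0.0| = 0.0


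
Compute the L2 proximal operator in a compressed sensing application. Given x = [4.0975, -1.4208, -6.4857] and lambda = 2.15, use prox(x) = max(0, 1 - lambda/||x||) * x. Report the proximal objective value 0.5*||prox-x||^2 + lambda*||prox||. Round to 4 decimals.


Step 1: Compute ||x||.
||x|| = 7.8021
Step 2: Compute scaling factor.
scale = max(0, 1 - 2.15/7.8021) = 0.7244
Step 3: prox(x) = [2.9684, -1.0293, -4.6985]
||prox(x)|| = 5.6521
Step 4: Proximal objective.
0.5*||prox-x||^2 = 2.3113
lambda*||prox|| = 12.152
Total = 14.4632


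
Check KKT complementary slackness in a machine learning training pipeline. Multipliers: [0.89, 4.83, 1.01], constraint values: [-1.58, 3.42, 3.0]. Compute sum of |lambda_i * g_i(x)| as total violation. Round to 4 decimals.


KKT complementary slackness check:
lambda_1 * g_1 = 0.89 * -1.58 = -1.4062
lambda_2 * g_2 = 4.83 * 3.42 = 16.5186
lambda_3 * g_3 = 1.01 * 3.0 = 3.03
Total violation = 1.4062 + 16.5186 + 3.03 = 20.9548


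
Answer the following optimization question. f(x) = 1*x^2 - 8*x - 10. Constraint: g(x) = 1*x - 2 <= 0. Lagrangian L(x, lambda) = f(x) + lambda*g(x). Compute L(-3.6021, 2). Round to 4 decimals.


Step 1: Evaluate f(x).
f(-3.6021) = 1*(-3.6021)^2 - 8*(-3.6021) - 10 = 31.7919
Step 2: Evaluate g(x).
g(-3.6021) = 1*-3.6021 - 2 = -5.6021
Step 3: Compute Lagrangian.
L = 31.7919 + 2*-5.6021 = 20.5877


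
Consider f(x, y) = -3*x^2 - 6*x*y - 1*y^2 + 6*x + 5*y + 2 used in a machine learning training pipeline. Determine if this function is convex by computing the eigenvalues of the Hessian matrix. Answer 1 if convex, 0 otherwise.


The Hessian of f(x,y) = -3*x^2 - 6*x*y - 1*y^2 + 6*x + 5*y + 2 is:
H = [[-6, -6], [-6, -2]]
Trace = -6 - 2 = -8
Determinant = -6*-2 - (-6)^2 = -24
Discriminant = (-8)^2 - 4*-24 = 160.0
Eigenvalues: lambda_1 = -10.3246, lambda_2 = 2.3246
The function is not convex.

0


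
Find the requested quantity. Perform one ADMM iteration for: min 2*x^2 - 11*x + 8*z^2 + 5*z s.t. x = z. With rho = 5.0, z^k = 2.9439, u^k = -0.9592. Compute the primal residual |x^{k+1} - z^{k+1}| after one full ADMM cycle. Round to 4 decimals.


ADMM iteration with rho = 5.0, z^k = 2.9439, u^k = -0.9592
Step 1: x-update.
Minimize 2*x^2 - 11*x + (5.0/2)*(x - 2.9439 - 0.9592)^2
FOC: (2*2 + 5.0)*x = 11 + 5.0*(2.9439 + 0.9592)
x^{k+1} = 3.3906
Step 2: z-update.
Minimize 8*z^2 + 5*z + (5.0/2)*(3.3906 - z - 0.9592)^2
FOC: (2*8 + 5.0)*z = -5 + 5.0*(3.3906 - 0.9592)
z^{k+1} = 0.3408
Step 3: u-update.
u^{k+1} = -0.9592 + 3.3906 - 0.3408 = 2.0906
Step 4: Primal residual = |3.3906 - 0.3408| = 3.0498


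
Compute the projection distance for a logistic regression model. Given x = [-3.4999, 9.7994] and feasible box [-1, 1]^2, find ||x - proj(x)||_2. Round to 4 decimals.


Project each component onto [-1, 1].
clip(-3.4999) = -1.0, clip(9.7994) = 1.0
Projection = [-1.0, 1.0]
Squared diffs: [6.2495, 77.4294]
Distance = sqrt(83.6789) = 9.1476


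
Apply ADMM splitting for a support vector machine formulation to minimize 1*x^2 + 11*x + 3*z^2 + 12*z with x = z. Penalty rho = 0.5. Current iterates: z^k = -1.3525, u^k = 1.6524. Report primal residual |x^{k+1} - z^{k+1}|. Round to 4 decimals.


ADMM iteration with rho = 0.5, z^k = -1.3525, u^k = 1.6524
Step 1: x-update.
Minimize 1*x^2 + 11*x + (0.5/2)*(x + 1.3525 + 1.6524)^2
FOC: (2*1 + 0.5)*x = -11 + 0.5*(-1.3525 - 1.6524)
x^{k+1} = -5.001
Step 2: z-update.
Minimize 3*z^2 + 12*z + (0.5/2)*(-5.001 - z + 1.6524)^2
FOC: (2*3 + 0.5)*z = -12 + 0.5*(-5.001 + 1.6524)
z^{k+1} = -2.1037
Step 3: u-update.
u^{k+1} = 1.6524 - 5.001 + 2.1037 = -1.2448
Step 4: Primal residual = |-5.001 + 2.1037| = 2.8972


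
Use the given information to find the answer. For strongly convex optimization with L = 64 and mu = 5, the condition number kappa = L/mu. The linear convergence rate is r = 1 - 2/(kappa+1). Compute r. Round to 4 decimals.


Step 1: Compute the condition number.
kappa = L/mu = 64/5 = 12.8
Step 2: Compute the convergence rate.
r = 1 - 2/(kappa + 1) = 1 - 2*mu/(L + mu) = (L - mu)/(L + mu) = 59/69 = 0.8551


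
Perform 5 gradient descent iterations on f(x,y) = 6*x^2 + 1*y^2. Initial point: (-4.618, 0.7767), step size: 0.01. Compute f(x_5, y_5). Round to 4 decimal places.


Gradient descent on f(x,y) = 6*x^2 + 1*y^2.
Starting point: (-4.618, 0.7767), alpha = 0.01
Step 1: grad_x = 2*6*-4.618 = -55.416, grad_y = 2*1*0.7767 = 1.5534
  x_1 = -4.618 - 0.01*-55.416 = -4.0638
  y_1 = 0.7767 - 0.01*1.5534 = 0.7612
Step 2: grad_x = 2*6*-4.0638 = -48.7661, grad_y = 2*1*0.7612 = 1.5223
  x_2 = -4.0638 - 0.01*-48.7661 = -3.5762
  y_2 = 0.7612 - 0.01*1.5223 = 0.7459
Step 3: grad_x = 2*6*-3.5762 = -42.9142, grad_y = 2*1*0.7459 = 1.4919
  x_3 = -3.5762 - 0.01*-42.9142 = -3.147
  y_3 = 0.7459 - 0.01*1.4919 = 0.731
Step 4: grad_x = 2*6*-3.147 = -37.7645, grad_y = 2*1*0.731 = 1.462
  x_4 = -3.147 - 0.01*-37.7645 = -2.7694
  y_4 = 0.731 - 0.01*1.462 = 0.7164
Step 5: grad_x = 2*6*-2.7694 = -33.2327, grad_y = 2*1*0.7164 = 1.4328
  x_5 = -2.7694 - 0.01*-33.2327 = -2.4371
  y_5 = 0.7164 - 0.01*1.4328 = 0.7021
f(-2.4371, 0.7021) = 6*(-2.4371)^2 + 1*0.7021^2 = 36.1287


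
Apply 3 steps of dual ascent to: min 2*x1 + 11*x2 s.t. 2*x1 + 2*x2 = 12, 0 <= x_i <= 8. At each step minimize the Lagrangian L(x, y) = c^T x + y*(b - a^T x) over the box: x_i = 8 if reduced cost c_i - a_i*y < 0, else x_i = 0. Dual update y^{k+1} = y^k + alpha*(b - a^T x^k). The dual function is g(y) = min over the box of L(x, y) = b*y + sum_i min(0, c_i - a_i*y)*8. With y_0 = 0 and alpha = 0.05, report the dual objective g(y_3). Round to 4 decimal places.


Dual ascent for LP: min 2*x1 + 11*x2, 2*x1 + 2*x2 = 12, 0 <= x_i <= 8
Step 1: y^k = 0.0, reduced costs: (2.0, 11.0)
  x^k = (0.0, 0.0), subgradient = b - a^T x = 12.0
  y^{k+1} = 0.0 + 0.05*12.0 = 0.6
Step 2: y^k = 0.6, reduced costs: (0.8, 9.8)
  x^k = (0.0, 0.0), subgradient = b - a^T x = 12.0
  y^{k+1} = 0.6 + 0.05*12.0 = 1.2
Step 3: y^k = 1.2, reduced costs: (-0.4, 8.6)
  x^k = (8.0, 0.0), subgradient = b - a^T x = -4.0
  y^{k+1} = 1.2 + 0.05*-4.0 = 1.0
Dual objective at y_3 = 1.0: reduced costs (0.0, 9.0), box minimizer x = (0.0, 0.0)
g(y_3) = b*y + (c1 - a1*y)*x1 + (c2 - a2*y)*x2 = 12*1.0 + 0.0*0.0 + 9.0*0.0 = 12.0 + 0.0 + 0.0 = 12.0


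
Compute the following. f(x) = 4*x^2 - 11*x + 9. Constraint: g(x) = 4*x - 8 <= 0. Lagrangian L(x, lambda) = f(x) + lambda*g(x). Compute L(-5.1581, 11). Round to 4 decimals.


Step 1: Evaluate f(x).
f(-5.1581) = 4*(-5.1581)^2 - 11*(-5.1581) + 9 = 172.1631
Step 2: Evaluate g(x).
g(-5.1581) = 4*-5.1581 - 8 = -28.6324
Step 3: Compute Lagrangian.
L = 172.1631 + 11*-28.6324 = -142.7933


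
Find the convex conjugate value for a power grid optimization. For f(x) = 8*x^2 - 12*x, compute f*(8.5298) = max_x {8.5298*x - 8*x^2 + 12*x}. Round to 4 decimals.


f*(y) = sup_x {y*x - a*x^2 - b*x} = sup_x {(y-b)*x - a*x^2}
FOC: (y - b) - 2a*x = 0 => x* = (y - b)/(2a)
x* = (8.5298 + 12)/(2*8) = 1.2831
f*(8.5298) = (y-b)^2/(4a) = (8.5298 + 12)^2/(4*8)
= 421.4727/32 = 13.171


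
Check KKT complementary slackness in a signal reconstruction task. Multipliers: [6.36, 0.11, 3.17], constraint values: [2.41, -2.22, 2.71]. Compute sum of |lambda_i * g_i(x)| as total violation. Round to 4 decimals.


KKT complementary slackness check:
lambda_1 * g_1 = 6.36 * 2.41 = 15.3276
lambda_2 * g_2 = 0.11 * -2.22 = -0.2442
lambda_3 * g_3 = 3.17 * 2.71 = 8.5907
Total violation = 15.3276 + 0.2442 + 8.5907 = 24.1625


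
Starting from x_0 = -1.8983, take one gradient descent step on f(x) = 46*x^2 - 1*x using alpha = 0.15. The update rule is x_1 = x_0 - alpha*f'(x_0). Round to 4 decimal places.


We compute the gradient at x_0 and apply the update.
f'(x) = 92*x - 1
f'(-1.8983) = 92*-1.8983 - 1 = -175.6436
x_1 = -1.8983 - 0.15*-175.6436 = 24.4482


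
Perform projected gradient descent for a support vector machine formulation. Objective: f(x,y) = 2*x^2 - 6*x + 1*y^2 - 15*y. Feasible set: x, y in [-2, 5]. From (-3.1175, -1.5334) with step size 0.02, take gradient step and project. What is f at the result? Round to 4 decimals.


Step 1: Compute gradient at (-3.1175, -1.5334).
grad_x = 2*2*-3.1175 - 6 = -18.47
grad_y = 2*1*-1.5334 - 15 = -18.0668
Step 2: Gradient step.
x_raw = -3.1175 - 0.02*-18.47 = -2.7481
y_raw = -1.5334 - 0.02*-18.0668 = -1.1721
Step 3: Project onto [-2, 5].
x_proj = clip(-2.7481) = -2.0
y_proj = clip(-1.1721) = -1.1721
Step 4: Evaluate f.
f(-2.0, -1.1721) = 38.9547


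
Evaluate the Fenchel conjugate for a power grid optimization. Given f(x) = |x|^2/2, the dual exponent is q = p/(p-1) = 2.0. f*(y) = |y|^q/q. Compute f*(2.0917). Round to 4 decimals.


The conjugate exponent q satisfies 1/p + 1/q = 1.
p = 2, so q = 2/(2 - 1) = 2.0
|y|^q = 2.0917^2.0 = 4.3752
f*(2.0917) = 4.3752 / 2.0 = 2.1876


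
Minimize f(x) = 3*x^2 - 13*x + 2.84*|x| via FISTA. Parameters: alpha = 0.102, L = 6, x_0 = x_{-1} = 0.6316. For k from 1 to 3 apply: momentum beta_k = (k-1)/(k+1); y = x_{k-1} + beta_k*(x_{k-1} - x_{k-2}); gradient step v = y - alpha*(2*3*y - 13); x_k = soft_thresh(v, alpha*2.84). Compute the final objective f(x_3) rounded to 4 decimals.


FISTA on f(x) = 3*x^2 - 13*x + 2.84*|x|
L = 6, alpha = 0.102
Iteration 1: beta = 0.0, y = 0.6316 + 0.0*(0.6316 - 0.6316) = 0.6316
  grad(y) = -9.2104, v = y - alpha*grad = 1.5711
  prox(v) = soft_thresh(1.5711, 0.2897) = 1.2814
Iteration 2: beta = 0.3333, y = 1.2814 + 0.3333*(1.2814 - 0.6316) = 1.498
  grad(y) = -4.0122, v = y - alpha*grad = 1.9072
  prox(v) = soft_thresh(1.9072, 0.2897) = 1.6175
Iteration 3: beta = 0.5, y = 1.6175 + 0.5*(1.6175 - 1.2814) = 1.7856
  grad(y) = -2.2863, v = y - alpha*grad = 2.0188
  prox(v) = soft_thresh(2.0188, 0.2897) = 1.7291
f(x_3) = 3*1.7291^2 - 13*1.7291 + 2.84*|1.7291| = -8.5983


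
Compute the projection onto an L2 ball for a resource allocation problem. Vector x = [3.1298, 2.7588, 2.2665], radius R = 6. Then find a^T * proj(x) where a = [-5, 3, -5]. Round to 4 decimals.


Step 1: Compute ||x|| (intermediates to 6 decimals).
||x|| = sqrt(3.1298^2 + 2.7588^2 + 2.2665^2) = 4.748015
Step 2: Project.
Since ||x|| <= R, proj = x (no scaling needed).
proj(x) = [3.1298, 2.7588, 2.2665]
Step 3: Dot product.
a^T * proj(x) = -5*3.1298 + 3*2.7588 - 5*2.2665 = -18.7051


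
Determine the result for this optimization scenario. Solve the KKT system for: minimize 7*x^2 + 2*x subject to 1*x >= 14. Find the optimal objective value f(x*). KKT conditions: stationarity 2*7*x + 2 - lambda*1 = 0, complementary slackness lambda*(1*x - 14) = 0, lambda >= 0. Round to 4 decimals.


Step 1: Try lambda = 0 (constraint inactive).
x_unc = -2/(2*7) = -0.1429
Check: 1*-0.1429 = -0.1429 < 14 -- violated!
Step 2: Constraint must be active: 1*x = 14
x* = 14/1 = 14.0
lambda = (2*7*14.0 + 2)/1 = 198.0
Step 3: Compute optimal value.
f(x*) = 7*14.0^2 + 2*14.0 = 1400.0


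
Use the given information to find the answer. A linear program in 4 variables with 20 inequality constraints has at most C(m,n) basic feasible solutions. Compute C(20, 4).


Each vertex corresponds to some choice of n active constraints out of m, so the number of vertices is at most C(m, n) = m! / (n!(m-n)!).
m = 20, n = 4
Numerator: 20 * 19 * 18 * 17
Denominator: 4! = 24
C(20, 4) = 4845


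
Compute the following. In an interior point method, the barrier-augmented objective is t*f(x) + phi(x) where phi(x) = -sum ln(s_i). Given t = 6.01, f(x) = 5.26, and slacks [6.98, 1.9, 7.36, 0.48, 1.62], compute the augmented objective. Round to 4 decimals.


Step 1: Compute log-barrier.
ln values: [1.943, 0.6419, 1.9961, -0.734, 0.4824]
phi = -(1.943 + 0.6419 + 1.9961 - 0.734 + 0.4824) = -4.3294
Step 2: Compute augmented objective.
t*f(x) = 6.01*5.26 = 31.6126
Total = 31.6126 - 4.3294 = 27.2832


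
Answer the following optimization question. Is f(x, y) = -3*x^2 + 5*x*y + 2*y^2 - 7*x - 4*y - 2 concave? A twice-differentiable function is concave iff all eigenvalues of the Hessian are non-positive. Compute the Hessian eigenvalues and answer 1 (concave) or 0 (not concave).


The Hessian of f(x,y) = -3*x^2 + 5*x*y + 2*y^2 - 7*x - 4*y - 2 is:
H = [[-6, 5], [5, 4]]
Trace = -6 + 4 = -2
Determinant = -6*4 - (5)^2 = -49
Discriminant = (-2)^2 - 4*-49 = 200.0
Eigenvalues: lambda_1 = -8.0711, lambda_2 = 6.0711
The function is not concave.

0


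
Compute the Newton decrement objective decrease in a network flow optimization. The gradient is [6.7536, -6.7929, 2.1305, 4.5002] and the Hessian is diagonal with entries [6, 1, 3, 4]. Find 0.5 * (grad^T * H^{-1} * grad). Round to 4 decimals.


Step 1: H is diagonal, so H^(-1) * g = [1.1256, -6.7929, 0.7102, 1.1251].
Step 2: g^T H^(-1) g = sum_i g_i^2 / H_ii
  = (6.7536)^2/6 + (-6.7929)^2/1 + (2.1305)^2/3 + (4.5002)^2/4
  = 7.6019 + 46.1435 + 1.513 + 5.063 = 60.3213
Step 3: Objective decrease = 0.5 * g^T H^(-1) g = 30.1607


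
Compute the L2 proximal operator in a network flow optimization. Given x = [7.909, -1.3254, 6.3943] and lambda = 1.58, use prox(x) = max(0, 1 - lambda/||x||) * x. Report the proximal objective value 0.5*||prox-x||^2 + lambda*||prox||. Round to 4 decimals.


Step 1: Compute ||x||.
||x|| = 10.2565
Step 2: Compute scaling factor.
scale = max(0, 1 - 1.58/10.2565) = 0.846
Step 3: prox(x) = [6.6906, -1.1212, 5.4093]
||prox(x)|| = 8.6765
Step 4: Proximal objective.
0.5*||prox-x||^2 = 1.2482
lambda*||prox|| = 13.7089
Total = 14.9571


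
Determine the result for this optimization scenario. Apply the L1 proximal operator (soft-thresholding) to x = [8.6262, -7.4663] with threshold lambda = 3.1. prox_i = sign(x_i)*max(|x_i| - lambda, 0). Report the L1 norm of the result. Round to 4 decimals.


Soft-thresholding with lambda = 3.1:
prox(8.6262) = sign(8.6262)*max(|8.6262| - 3.1, 0) = 5.5262
prox(-7.4663) = sign(-7.4663)*max(|-7.4663| - 3.1, 0) = -4.3663
prox(x) = [5.5262, -4.3663]
||prox(x)||_1 = 5.5262 + 4.3663 = 9.8925


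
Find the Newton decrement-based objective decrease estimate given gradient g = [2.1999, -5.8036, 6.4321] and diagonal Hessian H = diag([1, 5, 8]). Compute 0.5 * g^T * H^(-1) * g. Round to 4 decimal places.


Step 1: H is diagonal, so H^(-1) * g = [2.1999, -1.1607, 0.804].
Step 2: g^T H^(-1) g = sum_i g_i^2 / H_ii
  = (2.1999)^2/1 + (-5.8036)^2/5 + (6.4321)^2/8
  = 4.8396 + 6.7364 + 5.1715 = 16.7474
Step 3: Objective decrease = 0.5 * g^T H^(-1) g = 8.3737


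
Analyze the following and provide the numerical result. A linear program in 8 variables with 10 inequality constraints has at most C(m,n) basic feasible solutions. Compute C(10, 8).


Each vertex corresponds to some choice of n active constraints out of m, so the number of vertices is at most C(m, n) = m! / (n!(m-n)!).
m = 10, n = 8
Numerator: 10 * 9 * 8 * 7 * 6 * 5 * 4 * 3
Denominator: 8! = 40320
C(10, 8) = 45


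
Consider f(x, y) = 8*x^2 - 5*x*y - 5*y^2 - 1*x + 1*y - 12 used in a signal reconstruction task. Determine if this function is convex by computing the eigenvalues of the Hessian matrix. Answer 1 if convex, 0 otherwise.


The Hessian of f(x,y) = 8*x^2 - 5*x*y - 5*y^2 - 1*x + 1*y - 12 is:
H = [[16, -5], [-5, -10]]
Trace = 16 - 10 = 6
Determinant = 16*-10 - (-5)^2 = -185
Discriminant = (6)^2 - 4*-185 = 776.0
Eigenvalues: lambda_1 = -10.9284, lambda_2 = 16.9284
The function is not convex.

0


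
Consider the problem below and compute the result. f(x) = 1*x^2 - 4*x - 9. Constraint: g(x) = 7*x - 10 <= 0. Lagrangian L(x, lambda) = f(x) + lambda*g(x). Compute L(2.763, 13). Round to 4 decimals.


Step 1: Evaluate f(x).
f(2.763) = 1*2.763^2 - 4*2.763 - 9 = -12.4178
Step 2: Evaluate g(x).
g(2.763) = 7*2.763 - 10 = 9.341
Step 3: Compute Lagrangian.
L = -12.4178 + 13*9.341 = 109.0152


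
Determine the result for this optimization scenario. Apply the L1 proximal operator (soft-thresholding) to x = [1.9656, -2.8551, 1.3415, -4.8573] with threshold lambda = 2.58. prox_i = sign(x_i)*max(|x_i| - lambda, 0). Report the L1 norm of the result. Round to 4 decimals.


Soft-thresholding with lambda = 2.58:
prox(1.9656) = sign(1.9656)*max(|1.9656| - 2.58, 0) = 0.0
prox(-2.8551) = sign(-2.8551)*max(|-2.8551| - 2.58, 0) = -0.2751
prox(1.3415) = sign(1.3415)*max(|1.3415| - 2.58, 0) = 0.0
prox(-4.8573) = sign(-4.8573)*max(|-4.8573| - 2.58, 0) = -2.2773
prox(x) = [0.0, -0.2751, 0.0, -2.2773]
||prox(x)||_1 = 0.0 + 0.2751 + 0.0 + 2.2773 = 2.5524


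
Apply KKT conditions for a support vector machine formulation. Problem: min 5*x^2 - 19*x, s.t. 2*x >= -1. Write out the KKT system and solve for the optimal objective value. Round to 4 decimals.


Step 1: Try lambda = 0 (constraint inactive).
Stationarity: 2*5*x - 19 = 0
x* = 19/(2*5) = 1.9
Check constraint: 2*1.9 = 3.8 >= -1 -- satisfied.
Step 2: Compute optimal value.
f(x*) = 5*1.9^2 - 19*1.9 = -18.05


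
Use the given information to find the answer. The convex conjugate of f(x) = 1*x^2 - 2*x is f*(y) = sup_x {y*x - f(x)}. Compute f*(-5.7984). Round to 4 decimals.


f*(y) = sup_x {y*x - a*x^2 - b*x} = sup_x {(y-b)*x - a*x^2}
FOC: (y - b) - 2a*x = 0 => x* = (y - b)/(2a)
x* = (-5.7984 + 2)/(2*1) = -1.8992
f*(-5.7984) = (y-b)^2/(4a) = (-5.7984 + 2)^2/(4*1)
= 14.4278/4 = 3.607


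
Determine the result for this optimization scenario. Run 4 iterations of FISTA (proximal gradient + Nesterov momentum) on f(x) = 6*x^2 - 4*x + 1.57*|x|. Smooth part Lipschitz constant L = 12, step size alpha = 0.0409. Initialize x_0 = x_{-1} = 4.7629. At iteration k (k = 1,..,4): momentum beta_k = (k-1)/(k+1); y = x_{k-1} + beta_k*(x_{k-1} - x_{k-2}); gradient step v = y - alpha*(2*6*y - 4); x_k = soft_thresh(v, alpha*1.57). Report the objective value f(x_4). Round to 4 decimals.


FISTA on f(x) = 6*x^2 - 4*x + 1.57*|x|
L = 12, alpha = 0.0409
Iteration 1: beta = 0.0, y = 4.7629 + 0.0*(4.7629 - 4.7629) = 4.7629
  grad(y) = 53.1548, v = y - alpha*grad = 2.5889
  prox(v) = soft_thresh(2.5889, 0.0642) = 2.5247
Iteration 2: beta = 0.3333, y = 2.5247 + 0.3333*(2.5247 - 4.7629) = 1.7786
  grad(y) = 17.3429, v = y - alpha*grad = 1.0693
  prox(v) = soft_thresh(1.0693, 0.0642) = 1.005
Iteration 3: beta = 0.5, y = 1.005 + 0.5*(1.005 - 2.5247) = 0.2452
  grad(y) = -1.0573, v = y - alpha*grad = 0.2885
  prox(v) = soft_thresh(0.2885, 0.0642) = 0.2243
Iteration 4: beta = 0.6, y = 0.2243 + 0.6*(0.2243 - 1.005) = -0.2442
  grad(y) = -6.9305, v = y - alpha*grad = 0.0392
  prox(v) = soft_thresh(0.0392, 0.0642) = 0.0
f(x_4) = 6*0.0^2 - 4*0.0 + 1.57*|0.0| = 0.0


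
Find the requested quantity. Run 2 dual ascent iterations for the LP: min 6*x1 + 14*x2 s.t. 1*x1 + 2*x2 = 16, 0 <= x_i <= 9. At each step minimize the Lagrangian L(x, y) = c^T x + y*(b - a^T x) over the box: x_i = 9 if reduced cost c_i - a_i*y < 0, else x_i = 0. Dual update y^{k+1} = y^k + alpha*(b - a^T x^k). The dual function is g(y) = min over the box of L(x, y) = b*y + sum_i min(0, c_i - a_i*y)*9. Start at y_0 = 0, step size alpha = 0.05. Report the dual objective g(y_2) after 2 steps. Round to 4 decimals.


Dual ascent for LP: min 6*x1 + 14*x2, 1*x1 + 2*x2 = 16, 0 <= x_i <= 9
Step 1: y^k = 0.0, reduced costs: (6.0, 14.0)
  x^k = (0.0, 0.0), subgradient = b - a^T x = 16.0
  y^{k+1} = 0.0 + 0.05*16.0 = 0.8
Step 2: y^k = 0.8, reduced costs: (5.2, 12.4)
  x^k = (0.0, 0.0), subgradient = b - a^T x = 16.0
  y^{k+1} = 0.8 + 0.05*16.0 = 1.6
Dual objective at y_2 = 1.6: reduced costs (4.4, 10.8), box minimizer x = (0.0, 0.0)
g(y_2) = b*y + (c1 - a1*y)*x1 + (c2 - a2*y)*x2 = 16*1.6 + 4.4*0.0 + 10.8*0.0 = 25.6 + 0.0 + 0.0 = 25.6


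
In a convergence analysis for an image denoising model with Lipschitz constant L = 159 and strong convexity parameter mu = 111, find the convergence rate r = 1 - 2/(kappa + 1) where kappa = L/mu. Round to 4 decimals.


Step 1: Compute the condition number.
kappa = L/mu = 159/111 = 1.4324
Step 2: Compute the convergence rate.
r = 1 - 2/(kappa + 1) = 1 - 2*mu/(L + mu) = (L - mu)/(L + mu) = 48/270 = 0.1778


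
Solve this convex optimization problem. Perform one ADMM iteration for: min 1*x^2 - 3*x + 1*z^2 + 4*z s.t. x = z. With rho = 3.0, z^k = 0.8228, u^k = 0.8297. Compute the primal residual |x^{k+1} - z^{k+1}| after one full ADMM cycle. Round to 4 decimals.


ADMM iteration with rho = 3.0, z^k = 0.8228, u^k = 0.8297
Step 1: x-update.
Minimize 1*x^2 - 3*x + (3.0/2)*(x - 0.8228 + 0.8297)^2
FOC: (2*1 + 3.0)*x = 3 + 3.0*(0.8228 - 0.8297)
x^{k+1} = 0.5959
Step 2: z-update.
Minimize 1*z^2 + 4*z + (3.0/2)*(0.5959 - z + 0.8297)^2
FOC: (2*1 + 3.0)*z = -4 + 3.0*(0.5959 + 0.8297)
z^{k+1} = 0.0553
Step 3: u-update.
u^{k+1} = 0.8297 + 0.5959 - 0.0553 = 1.3702
Step 4: Primal residual = |0.5959 - 0.0553| = 0.5405


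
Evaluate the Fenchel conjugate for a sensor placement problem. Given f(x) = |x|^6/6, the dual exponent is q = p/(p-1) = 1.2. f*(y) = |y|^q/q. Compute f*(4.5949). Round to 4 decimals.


The conjugate exponent q satisfies 1/p + 1/q = 1.
p = 6, so q = 6/(6 - 1) = 1.2
|y|^q = 4.5949^1.2 = 6.2335
f*(4.5949) = 6.2335 / 1.2 = 5.1946


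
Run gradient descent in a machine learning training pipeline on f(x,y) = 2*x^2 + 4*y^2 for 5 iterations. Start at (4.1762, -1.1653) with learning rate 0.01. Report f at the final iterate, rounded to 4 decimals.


Gradient descent on f(x,y) = 2*x^2 + 4*y^2.
Starting point: (4.1762, -1.1653), alpha = 0.01
Step 1: grad_x = 2*2*4.1762 = 16.7048, grad_y = 2*4*-1.1653 = -9.3224
  x_1 = 4.1762 - 0.01*16.7048 = 4.0092
  y_1 = -1.1653 - 0.01*-9.3224 = -1.0721
Step 2: grad_x = 2*2*4.0092 = 16.0366, grad_y = 2*4*-1.0721 = -8.5766
  x_2 = 4.0092 - 0.01*16.0366 = 3.8488
  y_2 = -1.0721 - 0.01*-8.5766 = -0.9863
Step 3: grad_x = 2*2*3.8488 = 15.3951, grad_y = 2*4*-0.9863 = -7.8905
  x_3 = 3.8488 - 0.01*15.3951 = 3.6948
  y_3 = -0.9863 - 0.01*-7.8905 = -0.9074
Step 4: grad_x = 2*2*3.6948 = 14.7793, grad_y = 2*4*-0.9074 = -7.2592
  x_4 = 3.6948 - 0.01*14.7793 = 3.547
  y_4 = -0.9074 - 0.01*-7.2592 = -0.8348
Step 5: grad_x = 2*2*3.547 = 14.1882, grad_y = 2*4*-0.8348 = -6.6785
  x_5 = 3.547 - 0.01*14.1882 = 3.4052
  y_5 = -0.8348 - 0.01*-6.6785 = -0.768
f(3.4052, -0.768) = 2*3.4052^2 + 4*(-0.768)^2 = 25.5497


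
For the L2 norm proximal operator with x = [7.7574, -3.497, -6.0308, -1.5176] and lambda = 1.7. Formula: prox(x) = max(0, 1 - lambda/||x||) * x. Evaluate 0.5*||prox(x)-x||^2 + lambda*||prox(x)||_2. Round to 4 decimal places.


Step 1: Compute ||x||.
||x|| = 10.5394
Step 2: Compute scaling factor.
scale = max(0, 1 - 1.7/10.5394) = 0.8387
Step 3: prox(x) = [6.5061, -2.9329, -5.058, -1.2728]
||prox(x)|| = 8.8394
Step 4: Proximal objective.
0.5*||prox-x||^2 = 1.445
lambda*||prox|| = 15.027
Total = 16.4721


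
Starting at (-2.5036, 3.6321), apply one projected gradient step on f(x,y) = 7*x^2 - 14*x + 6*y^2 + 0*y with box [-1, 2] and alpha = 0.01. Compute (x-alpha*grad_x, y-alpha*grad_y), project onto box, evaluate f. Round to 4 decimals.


Step 1: Compute gradient at (-2.5036, 3.6321).
grad_x = 2*7*-2.5036 - 14 = -49.0504
grad_y = 2*6*3.6321 + 0 = 43.5852
Step 2: Gradient step.
x_raw = -2.5036 - 0.01*-49.0504 = -2.0131
y_raw = 3.6321 - 0.01*43.5852 = 3.1962
Step 3: Project onto [-1, 2].
x_proj = clip(-2.0131) = -1.0
y_proj = clip(3.1962) = 2.0
Step 4: Evaluate f.
f(-1.0, 2.0) = 45.0


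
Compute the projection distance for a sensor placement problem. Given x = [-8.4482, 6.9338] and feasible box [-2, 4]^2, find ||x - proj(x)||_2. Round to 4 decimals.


Project each component onto [-2, 4].
clip(-8.4482) = -2.0, clip(6.9338) = 4.0
Projection = [-2.0, 4.0]
Squared diffs: [41.5793, 8.6072]
Distance = sqrt(50.1865) = 7.0842


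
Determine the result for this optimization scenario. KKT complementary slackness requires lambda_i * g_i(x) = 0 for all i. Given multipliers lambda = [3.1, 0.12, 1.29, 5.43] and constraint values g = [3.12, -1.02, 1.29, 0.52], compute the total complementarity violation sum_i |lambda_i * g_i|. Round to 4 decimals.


KKT complementary slackness check:
lambda_1 * g_1 = 3.1 * 3.12 = 9.672
lambda_2 * g_2 = 0.12 * -1.02 = -0.1224
lambda_3 * g_3 = 1.29 * 1.29 = 1.6641
lambda_4 * g_4 = 5.43 * 0.52 = 2.8236
Total violation = 9.672 + 0.1224 + 1.6641 + 2.8236 = 14.2821


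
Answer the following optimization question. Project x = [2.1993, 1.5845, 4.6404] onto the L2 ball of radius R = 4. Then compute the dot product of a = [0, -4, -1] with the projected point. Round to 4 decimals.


Step 1: Compute ||x|| (intermediates to 6 decimals).
||x|| = sqrt(2.1993^2 + 1.5845^2 + 4.6404^2) = 5.374093
Step 2: Project.
Since ||x|| > R, scale = R/||x|| = 4/5.374093 = 0.744312, proj(x) = scale * x
proj(x) = [1.636965, 1.179362, 3.453905]
Step 3: Dot product.
a^T * proj(x) = 0*1.636965 - 4*1.179362 - 1*3.453905 = -8.1714


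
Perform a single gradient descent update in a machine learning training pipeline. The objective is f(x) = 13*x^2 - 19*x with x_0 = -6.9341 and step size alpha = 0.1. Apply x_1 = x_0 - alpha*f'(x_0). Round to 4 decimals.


We compute the gradient at x_0 and apply the update.
f'(x) = 26*x - 19
f'(-6.9341) = 26*-6.9341 - 19 = -199.2866
x_1 = -6.9341 - 0.1*-199.2866 = 12.9946


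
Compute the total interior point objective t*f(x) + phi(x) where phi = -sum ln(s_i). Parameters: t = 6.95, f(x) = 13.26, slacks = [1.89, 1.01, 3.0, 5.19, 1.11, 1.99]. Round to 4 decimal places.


Step 1: Compute log-barrier.
ln values: [0.6366, 0.01, 1.0986, 1.6467, 0.1044, 0.6881]
phi = -(0.6366 + 0.01 + 1.0986 + 1.6467 + 0.1044 + 0.6881) = -4.1844
Step 2: Compute augmented objective.
t*f(x) = 6.95*13.26 = 92.157
Total = 92.157 - 4.1844 = 87.9726


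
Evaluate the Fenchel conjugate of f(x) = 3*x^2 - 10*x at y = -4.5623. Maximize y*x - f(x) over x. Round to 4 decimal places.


f*(y) = sup_x {y*x - a*x^2 - b*x} = sup_x {(y-b)*x - a*x^2}
FOC: (y - b) - 2a*x = 0 => x* = (y - b)/(2a)
x* = (-4.5623 + 10)/(2*3) = 0.9063
f*(-4.5623) = (y-b)^2/(4a) = (-4.5623 + 10)^2/(4*3)
= 29.5686/12 = 2.464


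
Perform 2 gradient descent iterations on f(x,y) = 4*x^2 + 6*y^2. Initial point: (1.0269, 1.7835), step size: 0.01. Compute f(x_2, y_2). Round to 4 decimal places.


Gradient descent on f(x,y) = 4*x^2 + 6*y^2.
Starting point: (1.0269, 1.7835), alpha = 0.01
Step 1: grad_x = 2*4*1.0269 = 8.2152, grad_y = 2*6*1.7835 = 21.402
  x_1 = 1.0269 - 0.01*8.2152 = 0.9447
  y_1 = 1.7835 - 0.01*21.402 = 1.5695
Step 2: grad_x = 2*4*0.9447 = 7.558, grad_y = 2*6*1.5695 = 18.8338
  x_2 = 0.9447 - 0.01*7.558 = 0.8692
  y_2 = 1.5695 - 0.01*18.8338 = 1.3811
f(0.8692, 1.3811) = 4*0.8692^2 + 6*1.3811^2 = 14.4671


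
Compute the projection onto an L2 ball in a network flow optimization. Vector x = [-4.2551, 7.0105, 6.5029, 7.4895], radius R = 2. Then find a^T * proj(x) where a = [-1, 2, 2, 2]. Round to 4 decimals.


Step 1: Compute ||x|| (intermediates to 6 decimals).
||x|| = sqrt((-4.2551)^2 + 7.0105^2 + 6.5029^2 + 7.4895^2) = 12.86986
Step 2: Project.
Since ||x|| > R, scale = R/||x|| = 2/12.86986 = 0.155402, proj(x) = scale * x
proj(x) = [-0.661251, 1.089446, 1.010564, 1.163883]
Step 3: Dot product.
a^T * proj(x) = -1*(-0.661251) + 2*1.089446 + 2*1.010564 + 2*1.163883 = 7.189


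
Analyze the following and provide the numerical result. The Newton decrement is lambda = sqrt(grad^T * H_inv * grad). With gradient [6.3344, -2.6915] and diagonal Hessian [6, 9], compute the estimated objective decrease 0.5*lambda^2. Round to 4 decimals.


Step 1: H is diagonal, so H^(-1) * g = [1.0557, -0.2991].
Step 2: g^T H^(-1) g = sum_i g_i^2 / H_ii
  = (6.3344)^2/6 + (-2.6915)^2/9
  = 6.6874 + 0.8049 = 7.4923
Step 3: Objective decrease = 0.5 * g^T H^(-1) g = 3.7462


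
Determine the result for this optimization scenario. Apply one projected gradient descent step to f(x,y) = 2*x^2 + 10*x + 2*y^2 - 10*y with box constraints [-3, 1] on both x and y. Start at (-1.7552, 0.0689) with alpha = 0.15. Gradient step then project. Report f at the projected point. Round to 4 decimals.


Step 1: Compute gradient at (-1.7552, 0.0689).
grad_x = 2*2*-1.7552 + 10 = 2.9792
grad_y = 2*2*0.0689 - 10 = -9.7244
Step 2: Gradient step.
x_raw = -1.7552 - 0.15*2.9792 = -2.2021
y_raw = 0.0689 - 0.15*-9.7244 = 1.5276
Step 3: Project onto [-3, 1].
x_proj = clip(-2.2021) = -2.2021
y_proj = clip(1.5276) = 1.0
Step 4: Evaluate f.
f(-2.2021, 1.0) = -20.3225


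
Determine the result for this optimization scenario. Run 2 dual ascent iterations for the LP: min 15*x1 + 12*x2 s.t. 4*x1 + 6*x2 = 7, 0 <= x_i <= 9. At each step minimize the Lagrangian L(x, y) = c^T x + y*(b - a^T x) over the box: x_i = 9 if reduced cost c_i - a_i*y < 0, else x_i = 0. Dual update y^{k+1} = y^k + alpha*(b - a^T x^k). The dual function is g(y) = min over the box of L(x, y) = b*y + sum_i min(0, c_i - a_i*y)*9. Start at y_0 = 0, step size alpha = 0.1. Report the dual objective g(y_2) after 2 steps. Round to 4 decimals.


Dual ascent for LP: min 15*x1 + 12*x2, 4*x1 + 6*x2 = 7, 0 <= x_i <= 9
Step 1: y^k = 0.0, reduced costs: (15.0, 12.0)
  x^k = (0.0, 0.0), subgradient = b - a^T x = 7.0
  y^{k+1} = 0.0 + 0.1*7.0 = 0.7
Step 2: y^k = 0.7, reduced costs: (12.2, 7.8)
  x^k = (0.0, 0.0), subgradient = b - a^T x = 7.0
  y^{k+1} = 0.7 + 0.1*7.0 = 1.4
Dual objective at y_2 = 1.4: reduced costs (9.4, 3.6), box minimizer x = (0.0, 0.0)
g(y_2) = b*y + (c1 - a1*y)*x1 + (c2 - a2*y)*x2 = 7*1.4 + 9.4*0.0 + 3.6*0.0 = 9.8 + 0.0 + 0.0 = 9.8


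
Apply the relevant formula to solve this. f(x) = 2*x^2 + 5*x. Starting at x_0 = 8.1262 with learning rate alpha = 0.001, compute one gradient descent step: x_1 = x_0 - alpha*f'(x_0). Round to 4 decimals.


We compute the gradient at x_0 and apply the update.
f'(x) = 4*x + 5
f'(8.1262) = 4*8.1262 + 5 = 37.5048
x_1 = 8.1262 - 0.001*37.5048 = 8.0887


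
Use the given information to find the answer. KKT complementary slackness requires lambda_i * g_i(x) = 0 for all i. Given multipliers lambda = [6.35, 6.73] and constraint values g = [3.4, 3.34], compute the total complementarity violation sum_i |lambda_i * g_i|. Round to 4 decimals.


KKT complementary slackness check:
lambda_1 * g_1 = 6.35 * 3.4 = 21.59
lambda_2 * g_2 = 6.73 * 3.34 = 22.4782
Total violation = 21.59 + 22.4782 = 44.0682


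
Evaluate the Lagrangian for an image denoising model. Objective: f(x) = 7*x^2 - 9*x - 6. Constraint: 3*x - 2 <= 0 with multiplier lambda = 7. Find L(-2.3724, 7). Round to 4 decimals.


Step 1: Evaluate f(x).
f(-2.3724) = 7*(-2.3724)^2 - 9*(-2.3724) - 6 = 54.7496
Step 2: Evaluate g(x).
g(-2.3724) = 3*-2.3724 - 2 = -9.1172
Step 3: Compute Lagrangian.
L = 54.7496 + 7*-9.1172 = -9.0708


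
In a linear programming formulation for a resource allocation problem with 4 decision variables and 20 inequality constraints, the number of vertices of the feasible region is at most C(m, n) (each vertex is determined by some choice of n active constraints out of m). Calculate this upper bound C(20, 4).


Each vertex corresponds to some choice of n active constraints out of m, so the number of vertices is at most C(m, n) = m! / (n!(m-n)!).
m = 20, n = 4
Numerator: 20 * 19 * 18 * 17
Denominator: 4! = 24
C(20, 4) = 4845


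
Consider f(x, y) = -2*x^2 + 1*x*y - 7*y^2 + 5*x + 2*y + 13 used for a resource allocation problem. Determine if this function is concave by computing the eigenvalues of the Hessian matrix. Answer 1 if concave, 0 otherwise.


The Hessian of f(x,y) = -2*x^2 + 1*x*y - 7*y^2 + 5*x + 2*y + 13 is:
H = [[-4, 1], [1, -14]]
Trace = -4 - 14 = -18
Determinant = -4*-14 - (1)^2 = 55
Discriminant = (-18)^2 - 4*55 = 104.0
Eigenvalues: lambda_1 = -14.099, lambda_2 = -3.901
The function is concave.

1


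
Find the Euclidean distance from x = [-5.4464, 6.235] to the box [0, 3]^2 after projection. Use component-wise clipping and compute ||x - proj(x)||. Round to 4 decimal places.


Project each component onto [0, 3].
clip(-5.4464) = 0.0, clip(6.235) = 3.0
Projection = [0.0, 3.0]
Squared diffs: [29.6633, 10.4652]
Distance = sqrt(40.1285) = 6.3347


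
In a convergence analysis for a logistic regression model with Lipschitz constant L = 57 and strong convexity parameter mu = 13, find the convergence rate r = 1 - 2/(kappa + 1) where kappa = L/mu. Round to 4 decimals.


Step 1: Compute the condition number.
kappa = L/mu = 57/13 = 4.3846
Step 2: Compute the convergence rate.
r = 1 - 2/(kappa + 1) = 1 - 2*mu/(L + mu) = (L - mu)/(L + mu) = 44/70 = 0.6286


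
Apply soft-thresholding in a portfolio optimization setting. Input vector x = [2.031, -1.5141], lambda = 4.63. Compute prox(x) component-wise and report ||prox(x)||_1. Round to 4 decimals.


Soft-thresholding with lambda = 4.63:
prox(2.031) = sign(2.031)*max(|2.031| - 4.63, 0) = 0.0
prox(-1.5141) = sign(-1.5141)*max(|-1.5141| - 4.63, 0) = 0.0
prox(x) = [0.0, 0.0]
||prox(x)||_1 = 0.0 + 0.0 = 0.0


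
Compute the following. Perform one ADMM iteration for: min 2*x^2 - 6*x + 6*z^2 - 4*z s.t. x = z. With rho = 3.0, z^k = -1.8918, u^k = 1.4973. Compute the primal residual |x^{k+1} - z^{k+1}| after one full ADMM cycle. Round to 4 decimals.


ADMM iteration with rho = 3.0, z^k = -1.8918, u^k = 1.4973
Step 1: x-update.
Minimize 2*x^2 - 6*x + (3.0/2)*(x + 1.8918 + 1.4973)^2
FOC: (2*2 + 3.0)*x = 6 + 3.0*(-1.8918 - 1.4973)
x^{k+1} = -0.5953
Step 2: z-update.
Minimize 6*z^2 - 4*z + (3.0/2)*(-0.5953 - z + 1.4973)^2
FOC: (2*6 + 3.0)*z = 4 + 3.0*(-0.5953 + 1.4973)
z^{k+1} = 0.4471
Step 3: u-update.
u^{k+1} = 1.4973 - 0.5953 - 0.4471 = 0.4549
Step 4: Primal residual = |-0.5953 - 0.4471| = 1.0424


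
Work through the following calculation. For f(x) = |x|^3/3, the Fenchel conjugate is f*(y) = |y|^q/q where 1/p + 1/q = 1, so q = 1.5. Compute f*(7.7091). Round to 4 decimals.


The conjugate exponent q satisfies 1/p + 1/q = 1.
p = 3, so q = 3/(3 - 1) = 1.5
|y|^q = 7.7091^1.5 = 21.4045
f*(7.7091) = 21.4045 / 1.5 = 14.2697
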